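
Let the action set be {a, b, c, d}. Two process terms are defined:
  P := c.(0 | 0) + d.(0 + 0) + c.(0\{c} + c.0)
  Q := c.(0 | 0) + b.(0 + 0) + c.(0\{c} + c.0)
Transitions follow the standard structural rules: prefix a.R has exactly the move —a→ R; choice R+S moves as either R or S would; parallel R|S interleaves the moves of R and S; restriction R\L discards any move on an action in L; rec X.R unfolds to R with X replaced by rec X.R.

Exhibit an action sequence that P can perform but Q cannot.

d

P's transition system — 5 states:
  s0 = c.(0 | 0) + d.(0 + 0) + c.(0\{c} + c.0) :: =c=> s1, =c=> s2, =d=> s3
  s1 = 0 | 0 :: stopped
  s2 = 0\{c} + c.0 :: =c=> s4
  s3 = 0 + 0 :: stopped
  s4 = 0 :: stopped
Q's transition system — 5 states:
  t0 = c.(0 | 0) + b.(0 + 0) + c.(0\{c} + c.0) :: =b=> t1, =c=> t2, =c=> t3
  t1 = 0 + 0 :: stopped
  t2 = 0 | 0 :: stopped
  t3 = 0\{c} + c.0 :: =c=> t4
  t4 = 0 :: stopped
Executing d from P (initial set {s0}):
  [1] d ⇒ {s3}
  P completes σ.
Executing d from Q (initial set {t0}):
  [1] d ⇒ ∅ (Q stuck)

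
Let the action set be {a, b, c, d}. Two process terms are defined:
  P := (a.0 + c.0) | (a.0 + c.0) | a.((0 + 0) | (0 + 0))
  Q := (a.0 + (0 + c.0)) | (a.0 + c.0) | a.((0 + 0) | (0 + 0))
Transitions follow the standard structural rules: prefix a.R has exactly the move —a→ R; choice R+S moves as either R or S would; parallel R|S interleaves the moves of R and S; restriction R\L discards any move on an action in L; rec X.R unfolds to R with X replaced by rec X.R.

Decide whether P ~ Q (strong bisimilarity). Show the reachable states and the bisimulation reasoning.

YES

LTS(P): 8 reachable states
  p0 = (a.0 + c.0) | (a.0 + c.0) | a.((0 + 0) | (0 + 0)) has moves -a-> p1, -a-> p2, -a-> p3, -c-> p2, -c-> p3
  p1 = (a.0 + c.0) | (a.0 + c.0) | ((0 + 0) | (0 + 0)) has moves -a-> p4, -a-> p5, -c-> p4, -c-> p5
  p2 = (a.0 + c.0) | 0 | a.((0 + 0) | (0 + 0)) has moves -a-> p4, -a-> p6, -c-> p6
  p3 = 0 | (a.0 + c.0) | a.((0 + 0) | (0 + 0)) has moves -a-> p5, -a-> p6, -c-> p6
  p4 = (a.0 + c.0) | 0 | ((0 + 0) | (0 + 0)) has moves -a-> p7, -c-> p7
  p5 = 0 | (a.0 + c.0) | ((0 + 0) | (0 + 0)) has moves -a-> p7, -c-> p7
  p6 = 0 | 0 | a.((0 + 0) | (0 + 0)) has moves -a-> p7
  p7 = 0 | 0 | ((0 + 0) | (0 + 0)) has moves stopped
LTS(Q): 8 reachable states
  q0 = (a.0 + (0 + c.0)) | (a.0 + c.0) | a.((0 + 0) | (0 + 0)) has moves -a-> q1, -a-> q2, -a-> q3, -c-> q2, -c-> q3
  q1 = (a.0 + (0 + c.0)) | (a.0 + c.0) | ((0 + 0) | (0 + 0)) has moves -a-> q4, -a-> q5, -c-> q4, -c-> q5
  q2 = (a.0 + (0 + c.0)) | 0 | a.((0 + 0) | (0 + 0)) has moves -a-> q4, -a-> q6, -c-> q6
  q3 = 0 | (a.0 + c.0) | a.((0 + 0) | (0 + 0)) has moves -a-> q5, -a-> q6, -c-> q6
  q4 = (a.0 + (0 + c.0)) | 0 | ((0 + 0) | (0 + 0)) has moves -a-> q7, -c-> q7
  q5 = 0 | (a.0 + c.0) | ((0 + 0) | (0 + 0)) has moves -a-> q7, -c-> q7
  q6 = 0 | 0 | a.((0 + 0) | (0 + 0)) has moves -a-> q7
  q7 = 0 | 0 | ((0 + 0) | (0 + 0)) has moves stopped
Bisimilarity quotient blocks:
  B0 = {p0, q0}
  B1 = {p2, p3, q2, q3}
  B2 = {p6, q6}
  B3 = {p7, q7}
  B4 = {p4, p5, q4, q5}
  B5 = {p1, q1}
p0 ∈ B0, q0 ∈ B0 → same block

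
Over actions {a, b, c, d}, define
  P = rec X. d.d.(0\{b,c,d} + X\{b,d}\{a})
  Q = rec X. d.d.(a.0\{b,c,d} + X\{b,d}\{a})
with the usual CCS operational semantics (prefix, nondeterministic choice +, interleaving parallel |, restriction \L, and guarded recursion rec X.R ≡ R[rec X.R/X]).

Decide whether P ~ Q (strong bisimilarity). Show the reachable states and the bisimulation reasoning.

not bisimilar

P's transition system — 3 states:
  u0 = rec X. d.d.(0\{b,c,d} + X\{b,d}\{a}) | —d→ u1
  u1 = d.(0\{b,c,d} + (rec X. d.d.(0\{b,c,d} + X\{b,d}\{a}))\{b,d}\{a}) | —d→ u2
  u2 = 0\{b,c,d} + (rec X. d.d.(0\{b,c,d} + X\{b,d}\{a}))\{b,d}\{a} | deadlocked
Q's transition system — 4 states:
  v0 = rec X. d.d.(a.0\{b,c,d} + X\{b,d}\{a}) | —d→ v1
  v1 = d.(a.0\{b,c,d} + (rec X. d.d.(a.0\{b,c,d} + X\{b,d}\{a}))\{b,d}\{a}) | —d→ v2
  v2 = a.0\{b,c,d} + (rec X. d.d.(a.0\{b,c,d} + X\{b,d}\{a}))\{b,d}\{a} | —a→ v3
  v3 = 0\{b,c,d} | deadlocked
Partition-refinement fixed point:
  B0 = {u0}
  B1 = {u1}
  B2 = {u2, v3}
  B3 = {v0}
  B4 = {v1}
  B5 = {v2}
u0 ∈ B0, v0 ∈ B3 → different blocks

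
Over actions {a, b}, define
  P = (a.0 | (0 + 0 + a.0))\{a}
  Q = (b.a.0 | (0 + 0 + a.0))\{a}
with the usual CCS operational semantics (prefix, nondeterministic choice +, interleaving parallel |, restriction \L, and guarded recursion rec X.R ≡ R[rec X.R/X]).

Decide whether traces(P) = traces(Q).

traces(P) ≠ traces(Q) — witness ⟨b⟩

P's transition system — 1 states:
  p0 = (a.0 | (0 + 0 + a.0))\{a} → (no moves)
Q's transition system — 2 states:
  q0 = (b.a.0 | (0 + 0 + a.0))\{a} → =b=> q1
  q1 = (a.0 | (0 + 0 + a.0))\{a} → (no moves)
Run σ = ⟨b⟩ on Q: start {q0}
  step 1 (b): {q1}
  Q completes σ.
Run σ = ⟨b⟩ on P: start {p0}
  step 1 (b): no successor for P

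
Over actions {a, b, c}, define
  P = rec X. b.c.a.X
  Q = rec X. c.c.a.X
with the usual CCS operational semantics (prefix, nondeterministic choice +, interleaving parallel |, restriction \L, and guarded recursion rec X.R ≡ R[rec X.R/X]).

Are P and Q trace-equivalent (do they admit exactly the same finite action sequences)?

NO — witness ⟨b⟩

P's transition system — 3 states:
  u0 = rec X. b.c.a.X → —b→ u1
  u1 = c.a.(rec X. b.c.a.X) → —c→ u2
  u2 = a.(rec X. b.c.a.X) → —a→ u0
Q's transition system — 3 states:
  v0 = rec X. c.c.a.X → —c→ v1
  v1 = c.a.(rec X. c.c.a.X) → —c→ v2
  v2 = a.(rec X. c.c.a.X) → —a→ v0
Executing b from P (initial set {u0}):
  [1] b ⇒ {u1}
  — P admits the full trace.
Executing b from Q (initial set {v0}):
  [1] b ⇒ ∅ (Q stuck)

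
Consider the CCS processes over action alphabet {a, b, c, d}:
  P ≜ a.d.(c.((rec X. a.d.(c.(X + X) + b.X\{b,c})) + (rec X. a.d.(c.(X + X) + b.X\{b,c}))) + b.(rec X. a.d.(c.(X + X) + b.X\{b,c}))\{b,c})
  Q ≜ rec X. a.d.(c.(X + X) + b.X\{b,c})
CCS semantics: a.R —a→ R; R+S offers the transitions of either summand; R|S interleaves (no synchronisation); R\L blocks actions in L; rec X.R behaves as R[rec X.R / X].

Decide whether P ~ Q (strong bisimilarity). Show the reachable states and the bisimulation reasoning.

Reachable graph of P (7 states):
  p0 = a.d.(c.((rec X. a.d.(c.(X + X) + b.X\{b,c})) + (rec X. a.d.(c.(X + X) + b.X\{b,c}))) + b.(rec X. a.d.(c.(X + X) + b.X\{b,c}))\{b,c}) :: ··a··> p1
  p1 = d.(c.((rec X. a.d.(c.(X + X) + b.X\{b,c})) + (rec X. a.d.(c.(X + X) + b.X\{b,c}))) + b.(rec X. a.d.(c.(X + X) + b.X\{b,c}))\{b,c}) :: ··d··> p2
  p2 = c.((rec X. a.d.(c.(X + X) + b.X\{b,c})) + (rec X. a.d.(c.(X + X) + b.X\{b,c}))) + b.(rec X. a.d.(c.(X + X) + b.X\{b,c}))\{b,c} :: ··b··> p3, ··c··> p4
  p3 = (rec X. a.d.(c.(X + X) + b.X\{b,c}))\{b,c} :: ··a··> p5
  p4 = (rec X. a.d.(c.(X + X) + b.X\{b,c})) + (rec X. a.d.(c.(X + X) + b.X\{b,c})) :: ··a··> p1
  p5 = (d.(c.((rec X. a.d.(c.(X + X) + b.X\{b,c})) + (rec X. a.d.(c.(X + X) + b.X\{b,c}))) + b.(rec X. a.d.(c.(X + X) + b.X\{b,c}))\{b,c}))\{b,c} :: ··d··> p6
  p6 = (c.((rec X. a.d.(c.(X + X) + b.X\{b,c})) + (rec X. a.d.(c.(X + X) + b.X\{b,c}))) + b.(rec X. a.d.(c.(X + X) + b.X\{b,c}))\{b,c})\{b,c} :: ·
Reachable graph of Q (7 states):
  q0 = rec X. a.d.(c.(X + X) + b.X\{b,c}) :: ··a··> q1
  q1 = d.(c.((rec X. a.d.(c.(X + X) + b.X\{b,c})) + (rec X. a.d.(c.(X + X) + b.X\{b,c}))) + b.(rec X. a.d.(c.(X + X) + b.X\{b,c}))\{b,c}) :: ··d··> q2
  q2 = c.((rec X. a.d.(c.(X + X) + b.X\{b,c})) + (rec X. a.d.(c.(X + X) + b.X\{b,c}))) + b.(rec X. a.d.(c.(X + X) + b.X\{b,c}))\{b,c} :: ··b··> q3, ··c··> q4
  q3 = (rec X. a.d.(c.(X + X) + b.X\{b,c}))\{b,c} :: ··a··> q5
  q4 = (rec X. a.d.(c.(X + X) + b.X\{b,c})) + (rec X. a.d.(c.(X + X) + b.X\{b,c})) :: ··a··> q1
  q5 = (d.(c.((rec X. a.d.(c.(X + X) + b.X\{b,c})) + (rec X. a.d.(c.(X + X) + b.X\{b,c}))) + b.(rec X. a.d.(c.(X + X) + b.X\{b,c}))\{b,c}))\{b,c} :: ··d··> q6
  q6 = (c.((rec X. a.d.(c.(X + X) + b.X\{b,c})) + (rec X. a.d.(c.(X + X) + b.X\{b,c}))) + b.(rec X. a.d.(c.(X + X) + b.X\{b,c}))\{b,c})\{b,c} :: ·
Partition-refinement fixed point:
  B0 = {p0, p4, q0, q4}
  B1 = {p1, q1}
  B2 = {p2, q2}
  B3 = {p3, q3}
  B4 = {p5, q5}
  B5 = {p6, q6}
p0 ∈ B0, q0 ∈ B0 → same block

bisimilar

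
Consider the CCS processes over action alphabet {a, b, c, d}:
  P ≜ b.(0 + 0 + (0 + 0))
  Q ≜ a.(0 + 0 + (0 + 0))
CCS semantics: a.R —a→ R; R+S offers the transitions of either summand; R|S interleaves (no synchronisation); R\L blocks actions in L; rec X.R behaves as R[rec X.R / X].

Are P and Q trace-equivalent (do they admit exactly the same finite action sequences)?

P's transition system — 2 states:
  m0 = b.(0 + 0 + (0 + 0)) → —b→ m1
  m1 = 0 + 0 + (0 + 0) → (no moves)
Q's transition system — 2 states:
  n0 = a.(0 + 0 + (0 + 0)) → —a→ n1
  n1 = 0 + 0 + (0 + 0) → (no moves)
Trace ⟨b⟩ through P, begin at {m0}:
  step 1 (b): {m1}
  P completes σ.
Trace ⟨b⟩ through Q, begin at {n0}:
  step 1 (b): ∅ (Q stuck)

trace-distinct — witness ⟨b⟩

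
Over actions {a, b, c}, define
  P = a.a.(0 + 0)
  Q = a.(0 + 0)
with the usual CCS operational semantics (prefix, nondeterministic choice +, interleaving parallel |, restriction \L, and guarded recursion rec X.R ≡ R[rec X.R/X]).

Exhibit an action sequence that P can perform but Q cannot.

aa

Reachable graph of P (3 states):
  m0 = a.a.(0 + 0) ⊢ --a--▸ m1
  m1 = a.(0 + 0) ⊢ --a--▸ m2
  m2 = 0 + 0 ⊢ ∅
Reachable graph of Q (2 states):
  n0 = a.(0 + 0) ⊢ --a--▸ n1
  n1 = 0 + 0 ⊢ ∅
Trace ⟨aa⟩ through P, begin at {m0}:
  after a @ step 1: {m1}
  after a @ step 2: {m2}
  P completes σ.
Trace ⟨aa⟩ through Q, begin at {n0}:
  after a @ step 1: {n1}
  after a @ step 2: no successor for Q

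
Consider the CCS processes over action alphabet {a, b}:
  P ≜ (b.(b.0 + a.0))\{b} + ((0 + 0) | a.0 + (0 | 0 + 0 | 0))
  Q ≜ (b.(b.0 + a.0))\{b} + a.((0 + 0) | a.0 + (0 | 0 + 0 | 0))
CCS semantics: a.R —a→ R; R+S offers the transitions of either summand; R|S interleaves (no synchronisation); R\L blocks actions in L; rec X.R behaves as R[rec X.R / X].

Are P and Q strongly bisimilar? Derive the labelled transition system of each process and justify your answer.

P ≁ Q

Reachable graph of P (2 states):
  u0 = (b.(b.0 + a.0))\{b} + ((0 + 0) | a.0 + (0 | 0 + 0 | 0)) → -a-> u1
  u1 = (0 + 0) | 0 → deadlocked
Reachable graph of Q (3 states):
  v0 = (b.(b.0 + a.0))\{b} + a.((0 + 0) | a.0 + (0 | 0 + 0 | 0)) → -a-> v1
  v1 = (0 + 0) | a.0 + (0 | 0 + 0 | 0) → -a-> v2
  v2 = (0 + 0) | 0 → deadlocked
Coarsest stable partition (strong bisimilarity classes):
  B0 = {u0, v1}
  B1 = {u1, v2}
  B2 = {v0}
u0 ∈ B0, v0 ∈ B2 → different blocks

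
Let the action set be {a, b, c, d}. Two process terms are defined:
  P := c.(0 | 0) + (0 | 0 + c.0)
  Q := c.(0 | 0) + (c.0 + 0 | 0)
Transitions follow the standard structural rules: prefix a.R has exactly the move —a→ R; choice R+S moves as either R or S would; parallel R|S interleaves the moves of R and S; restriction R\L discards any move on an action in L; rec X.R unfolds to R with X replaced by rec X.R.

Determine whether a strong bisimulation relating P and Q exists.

P's transition system — 3 states:
  s0 = c.(0 | 0) + (0 | 0 + c.0) ⊢ --c--▸ s1, --c--▸ s2
  s1 = 0 ⊢ deadlocked
  s2 = 0 | 0 ⊢ deadlocked
Q's transition system — 3 states:
  t0 = c.(0 | 0) + (c.0 + 0 | 0) ⊢ --c--▸ t1, --c--▸ t2
  t1 = 0 ⊢ deadlocked
  t2 = 0 | 0 ⊢ deadlocked
Bisimilarity quotient blocks:
  B0 = {s0, t0}
  B1 = {s1, s2, t1, t2}
s0 ∈ B0, t0 ∈ B0 → same block

P ~ Q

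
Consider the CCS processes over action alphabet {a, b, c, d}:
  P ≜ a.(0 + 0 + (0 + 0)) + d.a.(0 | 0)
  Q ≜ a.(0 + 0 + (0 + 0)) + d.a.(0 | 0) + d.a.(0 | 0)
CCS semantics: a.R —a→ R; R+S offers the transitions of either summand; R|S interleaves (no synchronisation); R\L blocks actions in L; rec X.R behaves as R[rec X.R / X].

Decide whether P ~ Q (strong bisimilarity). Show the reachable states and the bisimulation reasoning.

bisimilar

P's transition system — 4 states:
  m0 = a.(0 + 0 + (0 + 0)) + d.a.(0 | 0) has moves -a-> m1, -d-> m2
  m1 = 0 + 0 + (0 + 0) has moves (no moves)
  m2 = a.(0 | 0) has moves -a-> m3
  m3 = 0 | 0 has moves (no moves)
Q's transition system — 4 states:
  n0 = a.(0 + 0 + (0 + 0)) + d.a.(0 | 0) + d.a.(0 | 0) has moves -a-> n1, -d-> n2
  n1 = 0 + 0 + (0 + 0) has moves (no moves)
  n2 = a.(0 | 0) has moves -a-> n3
  n3 = 0 | 0 has moves (no moves)
Bisimilarity quotient blocks:
  B0 = {m0, n0}
  B1 = {m1, m3, n1, n3}
  B2 = {m2, n2}
m0 ∈ B0, n0 ∈ B0 → same block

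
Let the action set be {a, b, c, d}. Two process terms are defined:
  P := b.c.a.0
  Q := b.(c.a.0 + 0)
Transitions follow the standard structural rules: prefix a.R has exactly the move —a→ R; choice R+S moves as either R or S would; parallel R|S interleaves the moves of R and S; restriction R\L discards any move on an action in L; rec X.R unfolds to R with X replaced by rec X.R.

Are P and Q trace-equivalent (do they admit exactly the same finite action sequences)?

LTS(P): 4 reachable states
  s0 = b.c.a.0 ⊢ ··b··> s1
  s1 = c.a.0 ⊢ ··c··> s2
  s2 = a.0 ⊢ ··a··> s3
  s3 = 0 ⊢ deadlocked
LTS(Q): 4 reachable states
  t0 = b.(c.a.0 + 0) ⊢ ··b··> t1
  t1 = c.a.0 + 0 ⊢ ··c··> t2
  t2 = a.0 ⊢ ··a··> t3
  t3 = 0 ⊢ deadlocked
Partition-refinement fixed point:
  B0 = {s0, t0}
  B1 = {s1, t1}
  B2 = {s2, t2}
  B3 = {s3, t3}
s0 ∈ B0, t0 ∈ B0 → same block
Bisimilar ⇒ trace-equivalent.

YES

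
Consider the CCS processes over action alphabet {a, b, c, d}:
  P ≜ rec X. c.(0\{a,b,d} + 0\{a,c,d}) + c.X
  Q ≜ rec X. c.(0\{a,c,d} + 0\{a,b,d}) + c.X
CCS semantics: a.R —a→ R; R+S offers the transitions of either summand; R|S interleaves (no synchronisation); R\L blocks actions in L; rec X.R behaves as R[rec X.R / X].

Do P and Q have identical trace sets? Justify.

YES

P's transition system — 2 states:
  p0 = rec X. c.(0\{a,b,d} + 0\{a,c,d}) + c.X ⊢ —c→ p0, —c→ p1
  p1 = 0\{a,b,d} + 0\{a,c,d} ⊢ stopped
Q's transition system — 2 states:
  q0 = rec X. c.(0\{a,c,d} + 0\{a,b,d}) + c.X ⊢ —c→ q0, —c→ q1
  q1 = 0\{a,c,d} + 0\{a,b,d} ⊢ stopped
Partition-refinement fixed point:
  B0 = {p0, q0}
  B1 = {p1, q1}
p0 ∈ B0, q0 ∈ B0 → same block
Bisimilar ⇒ trace-equivalent.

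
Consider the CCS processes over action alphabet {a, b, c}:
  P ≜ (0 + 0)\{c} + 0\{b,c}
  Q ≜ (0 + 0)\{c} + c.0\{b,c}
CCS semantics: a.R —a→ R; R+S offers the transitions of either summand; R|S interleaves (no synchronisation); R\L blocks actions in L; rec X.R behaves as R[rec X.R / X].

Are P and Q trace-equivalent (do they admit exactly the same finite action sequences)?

traces(P) ≠ traces(Q) — witness ⟨c⟩

P's transition system — 1 states:
  u0 = (0 + 0)\{c} + 0\{b,c} | ∅
Q's transition system — 2 states:
  v0 = (0 + 0)\{c} + c.0\{b,c} | —c→ v1
  v1 = 0\{b,c} | ∅
Trace ⟨c⟩ through Q, begin at {v0}:
  [1] c ⇒ {v1}
  ✓ Q
Trace ⟨c⟩ through P, begin at {u0}:
  [1] c ⇒ ∅  — P cannot continue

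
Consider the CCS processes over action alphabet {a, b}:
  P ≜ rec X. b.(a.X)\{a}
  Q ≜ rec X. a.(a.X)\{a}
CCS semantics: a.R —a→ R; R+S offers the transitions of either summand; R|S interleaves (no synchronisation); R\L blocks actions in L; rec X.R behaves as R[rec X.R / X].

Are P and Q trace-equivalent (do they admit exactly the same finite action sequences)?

NO — witness ⟨b⟩

LTS(P): 2 reachable states
  p0 = rec X. b.(a.X)\{a} ⊢ ··b··> p1
  p1 = (a.(rec X. b.(a.X)\{a}))\{a} ⊢ ∅
LTS(Q): 2 reachable states
  q0 = rec X. a.(a.X)\{a} ⊢ ··a··> q1
  q1 = (a.(rec X. a.(a.X)\{a}))\{a} ⊢ ∅
Run σ = ⟨b⟩ on P: start {p0}
  step 1 (b): {p1}
  P completes σ.
Run σ = ⟨b⟩ on Q: start {q0}
  step 1 (b): no successor for Q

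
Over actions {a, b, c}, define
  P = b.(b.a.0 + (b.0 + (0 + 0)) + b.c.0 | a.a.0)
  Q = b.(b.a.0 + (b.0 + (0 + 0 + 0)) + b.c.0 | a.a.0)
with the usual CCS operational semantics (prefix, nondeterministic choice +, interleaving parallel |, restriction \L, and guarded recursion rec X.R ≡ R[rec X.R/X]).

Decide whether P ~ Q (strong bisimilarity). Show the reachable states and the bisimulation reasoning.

P ~ Q

P's transition system — 12 states:
  u0 = b.(b.a.0 + (b.0 + (0 + 0)) + b.c.0 | a.a.0) → =b=> u1
  u1 = b.a.0 + (b.0 + (0 + 0)) + b.c.0 | a.a.0 → =a=> u2, =b=> u3, =b=> u4, =b=> u5
  u2 = b.c.0 | a.0 → =a=> u6, =b=> u7
  u3 = 0 → ·
  u4 = a.0 → =a=> u3
  u5 = c.0 | a.a.0 → =a=> u7, =c=> u8
  u6 = b.c.0 | 0 → =b=> u9
  u7 = c.0 | a.0 → =a=> u9, =c=> u10
  u8 = 0 | a.a.0 → =a=> u10
  u9 = c.0 | 0 → =c=> u11
  u10 = 0 | a.0 → =a=> u11
  u11 = 0 | 0 → ·
Q's transition system — 12 states:
  v0 = b.(b.a.0 + (b.0 + (0 + 0 + 0)) + b.c.0 | a.a.0) → =b=> v1
  v1 = b.a.0 + (b.0 + (0 + 0 + 0)) + b.c.0 | a.a.0 → =a=> v2, =b=> v3, =b=> v4, =b=> v5
  v2 = b.c.0 | a.0 → =a=> v6, =b=> v7
  v3 = 0 → ·
  v4 = a.0 → =a=> v3
  v5 = c.0 | a.a.0 → =a=> v7, =c=> v8
  v6 = b.c.0 | 0 → =b=> v9
  v7 = c.0 | a.0 → =a=> v9, =c=> v10
  v8 = 0 | a.a.0 → =a=> v10
  v9 = c.0 | 0 → =c=> v11
  v10 = 0 | a.0 → =a=> v11
  v11 = 0 | 0 → ·
Bisimilarity quotient blocks:
  B0 = {u0, v0}
  B1 = {u1, v1}
  B2 = {u2, v2}
  B3 = {u7, v7}
  B4 = {u9, v9}
  B5 = {u11, u3, v11, v3}
  B6 = {u10, u4, v10, v4}
  B7 = {u6, v6}
  B8 = {u5, v5}
  B9 = {u8, v8}
u0 ∈ B0, v0 ∈ B0 → same block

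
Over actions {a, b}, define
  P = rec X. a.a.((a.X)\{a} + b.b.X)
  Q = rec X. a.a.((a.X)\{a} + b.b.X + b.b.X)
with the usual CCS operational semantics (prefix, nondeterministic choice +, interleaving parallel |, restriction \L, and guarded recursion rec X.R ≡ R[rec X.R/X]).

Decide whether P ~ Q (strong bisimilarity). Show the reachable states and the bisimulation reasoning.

LTS(P): 4 reachable states
  u0 = rec X. a.a.((a.X)\{a} + b.b.X) has moves =a=> u1
  u1 = a.((a.(rec X. a.a.((a.X)\{a} + b.b.X)))\{a} + b.b.(rec X. a.a.((a.X)\{a} + b.b.X))) has moves =a=> u2
  u2 = (a.(rec X. a.a.((a.X)\{a} + b.b.X)))\{a} + b.b.(rec X. a.a.((a.X)\{a} + b.b.X)) has moves =b=> u3
  u3 = b.(rec X. a.a.((a.X)\{a} + b.b.X)) has moves =b=> u0
LTS(Q): 4 reachable states
  v0 = rec X. a.a.((a.X)\{a} + b.b.X + b.b.X) has moves =a=> v1
  v1 = a.((a.(rec X. a.a.((a.X)\{a} + b.b.X + b.b.X)))\{a} + b.b.(rec X. a.a.((a.X)\{a} + b.b.X + b.b.X)) + b.b.(rec X. a.a.((a.X)\{a} + b.b.X + b.b.X))) has moves =a=> v2
  v2 = (a.(rec X. a.a.((a.X)\{a} + b.b.X + b.b.X)))\{a} + b.b.(rec X. a.a.((a.X)\{a} + b.b.X + b.b.X)) + b.b.(rec X. a.a.((a.X)\{a} + b.b.X + b.b.X)) has moves =b=> v3
  v3 = b.(rec X. a.a.((a.X)\{a} + b.b.X + b.b.X)) has moves =b=> v0
Partition-refinement fixed point:
  B0 = {u0, v0}
  B1 = {u1, v1}
  B2 = {u2, v2}
  B3 = {u3, v3}
u0 ∈ B0, v0 ∈ B0 → same block

YES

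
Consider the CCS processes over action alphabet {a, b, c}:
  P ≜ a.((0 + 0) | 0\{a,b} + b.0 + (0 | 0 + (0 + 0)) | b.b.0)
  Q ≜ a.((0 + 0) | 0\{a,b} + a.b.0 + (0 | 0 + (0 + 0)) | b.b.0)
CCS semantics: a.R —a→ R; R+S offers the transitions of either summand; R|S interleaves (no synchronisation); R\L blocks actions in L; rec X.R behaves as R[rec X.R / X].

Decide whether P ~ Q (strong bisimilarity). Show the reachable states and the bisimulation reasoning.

LTS(P): 5 reachable states
  p0 = a.((0 + 0) | 0\{a,b} + b.0 + (0 | 0 + (0 + 0)) | b.b.0) has moves -a-> p1
  p1 = (0 + 0) | 0\{a,b} + b.0 + (0 | 0 + (0 + 0)) | b.b.0 has moves -b-> p2, -b-> p3
  p2 = (0 | 0 + (0 + 0)) | b.0 has moves -b-> p4
  p3 = 0 has moves ·
  p4 = (0 | 0 + (0 + 0)) | 0 has moves ·
LTS(Q): 6 reachable states
  q0 = a.((0 + 0) | 0\{a,b} + a.b.0 + (0 | 0 + (0 + 0)) | b.b.0) has moves -a-> q1
  q1 = (0 + 0) | 0\{a,b} + a.b.0 + (0 | 0 + (0 + 0)) | b.b.0 has moves -a-> q2, -b-> q3
  q2 = b.0 has moves -b-> q4
  q3 = (0 | 0 + (0 + 0)) | b.0 has moves -b-> q5
  q4 = 0 has moves ·
  q5 = (0 | 0 + (0 + 0)) | 0 has moves ·
Coarsest stable partition (strong bisimilarity classes):
  B0 = {p0}
  B1 = {p1}
  B2 = {p2, q2, q3}
  B3 = {p3, p4, q4, q5}
  B4 = {q0}
  B5 = {q1}
p0 ∈ B0, q0 ∈ B4 → different blocks

not bisimilar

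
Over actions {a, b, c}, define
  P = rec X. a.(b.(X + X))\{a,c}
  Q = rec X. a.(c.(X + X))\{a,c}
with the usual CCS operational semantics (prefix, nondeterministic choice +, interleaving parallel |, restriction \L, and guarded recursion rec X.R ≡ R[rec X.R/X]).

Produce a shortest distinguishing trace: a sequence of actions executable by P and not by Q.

ab

LTS(P): 3 reachable states
  u0 = rec X. a.(b.(X + X))\{a,c} :: =a=> u1
  u1 = (b.((rec X. a.(b.(X + X))\{a,c}) + (rec X. a.(b.(X + X))\{a,c})))\{a,c} :: =b=> u2
  u2 = ((rec X. a.(b.(X + X))\{a,c}) + (rec X. a.(b.(X + X))\{a,c}))\{a,c} :: stopped
LTS(Q): 2 reachable states
  v0 = rec X. a.(c.(X + X))\{a,c} :: =a=> v1
  v1 = (c.((rec X. a.(c.(X + X))\{a,c}) + (rec X. a.(c.(X + X))\{a,c})))\{a,c} :: stopped
Executing ab from P (initial set {u0}):
  after a @ step 1: {u1}
  after b @ step 2: {u2}
  P completes σ.
Executing ab from Q (initial set {v0}):
  after a @ step 1: {v1}
  after b @ step 2: ∅ (Q stuck)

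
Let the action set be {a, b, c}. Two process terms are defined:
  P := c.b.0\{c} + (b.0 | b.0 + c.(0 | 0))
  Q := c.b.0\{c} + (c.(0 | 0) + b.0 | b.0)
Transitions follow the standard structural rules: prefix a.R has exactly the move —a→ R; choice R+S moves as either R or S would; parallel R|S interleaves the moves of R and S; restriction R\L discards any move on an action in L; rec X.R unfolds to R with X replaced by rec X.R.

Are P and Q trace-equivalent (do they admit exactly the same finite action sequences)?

LTS(P): 6 reachable states
  u0 = c.b.0\{c} + (b.0 | b.0 + c.(0 | 0)) → =b=> u1, =b=> u2, =c=> u3, =c=> u4
  u1 = 0 | b.0 → =b=> u3
  u2 = b.0 | 0 → =b=> u3
  u3 = 0 | 0 → deadlocked
  u4 = b.0\{c} → =b=> u5
  u5 = 0\{c} → deadlocked
LTS(Q): 6 reachable states
  v0 = c.b.0\{c} + (c.(0 | 0) + b.0 | b.0) → =b=> v1, =b=> v2, =c=> v3, =c=> v4
  v1 = 0 | b.0 → =b=> v3
  v2 = b.0 | 0 → =b=> v3
  v3 = 0 | 0 → deadlocked
  v4 = b.0\{c} → =b=> v5
  v5 = 0\{c} → deadlocked
Bisimilarity quotient blocks:
  B0 = {u0, v0}
  B1 = {u1, u2, u4, v1, v2, v4}
  B2 = {u3, u5, v3, v5}
u0 ∈ B0, v0 ∈ B0 → same block
Bisimilar ⇒ trace-equivalent.

traces(P) = traces(Q)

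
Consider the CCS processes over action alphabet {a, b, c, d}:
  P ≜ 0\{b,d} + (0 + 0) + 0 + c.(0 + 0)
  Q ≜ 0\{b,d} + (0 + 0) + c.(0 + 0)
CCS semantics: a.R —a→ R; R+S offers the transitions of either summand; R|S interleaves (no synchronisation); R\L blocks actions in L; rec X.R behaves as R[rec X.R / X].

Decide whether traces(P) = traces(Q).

trace-equivalent

LTS(P): 2 reachable states
  u0 = 0\{b,d} + (0 + 0) + 0 + c.(0 + 0) → ··c··> u1
  u1 = 0 + 0 → stopped
LTS(Q): 2 reachable states
  v0 = 0\{b,d} + (0 + 0) + c.(0 + 0) → ··c··> v1
  v1 = 0 + 0 → stopped
Partition-refinement fixed point:
  B0 = {u0, v0}
  B1 = {u1, v1}
u0 ∈ B0, v0 ∈ B0 → same block
Bisimilar ⇒ trace-equivalent.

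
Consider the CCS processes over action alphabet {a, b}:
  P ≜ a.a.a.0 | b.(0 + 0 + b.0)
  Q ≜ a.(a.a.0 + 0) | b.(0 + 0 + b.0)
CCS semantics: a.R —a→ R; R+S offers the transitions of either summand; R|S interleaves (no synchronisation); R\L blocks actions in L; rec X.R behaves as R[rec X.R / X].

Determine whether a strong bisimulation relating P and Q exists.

bisimilar

Reachable graph of P (12 states):
  u0 = a.a.a.0 | b.(0 + 0 + b.0) → ··a··> u1, ··b··> u2
  u1 = a.a.0 | b.(0 + 0 + b.0) → ··a··> u3, ··b··> u4
  u2 = a.a.a.0 | (0 + 0 + b.0) → ··a··> u4, ··b··> u5
  u3 = a.0 | b.(0 + 0 + b.0) → ··a··> u6, ··b··> u7
  u4 = a.a.0 | (0 + 0 + b.0) → ··a··> u7, ··b··> u8
  u5 = a.a.a.0 | 0 → ··a··> u8
  u6 = 0 | b.(0 + 0 + b.0) → ··b··> u9
  u7 = a.0 | (0 + 0 + b.0) → ··a··> u9, ··b··> u10
  u8 = a.a.0 | 0 → ··a··> u10
  u9 = 0 | (0 + 0 + b.0) → ··b··> u11
  u10 = a.0 | 0 → ··a··> u11
  u11 = 0 | 0 → ∅
Reachable graph of Q (12 states):
  v0 = a.(a.a.0 + 0) | b.(0 + 0 + b.0) → ··a··> v1, ··b··> v2
  v1 = (a.a.0 + 0) | b.(0 + 0 + b.0) → ··a··> v3, ··b··> v4
  v2 = a.(a.a.0 + 0) | (0 + 0 + b.0) → ··a··> v4, ··b··> v5
  v3 = a.0 | b.(0 + 0 + b.0) → ··a··> v6, ··b··> v7
  v4 = (a.a.0 + 0) | (0 + 0 + b.0) → ··a··> v7, ··b··> v8
  v5 = a.(a.a.0 + 0) | 0 → ··a··> v8
  v6 = 0 | b.(0 + 0 + b.0) → ··b··> v9
  v7 = a.0 | (0 + 0 + b.0) → ··a··> v9, ··b··> v10
  v8 = (a.a.0 + 0) | 0 → ··a··> v10
  v9 = 0 | (0 + 0 + b.0) → ··b··> v11
  v10 = a.0 | 0 → ··a··> v11
  v11 = 0 | 0 → ∅
Partition-refinement fixed point:
  B0 = {u0, v0}
  B1 = {u2, v2}
  B2 = {u4, v4}
  B3 = {u7, v7}
  B4 = {u9, v9}
  B5 = {u11, v11}
  B6 = {u10, v10}
  B7 = {u8, v8}
  B8 = {u5, v5}
  B9 = {u1, v1}
  B10 = {u3, v3}
  B11 = {u6, v6}
u0 ∈ B0, v0 ∈ B0 → same block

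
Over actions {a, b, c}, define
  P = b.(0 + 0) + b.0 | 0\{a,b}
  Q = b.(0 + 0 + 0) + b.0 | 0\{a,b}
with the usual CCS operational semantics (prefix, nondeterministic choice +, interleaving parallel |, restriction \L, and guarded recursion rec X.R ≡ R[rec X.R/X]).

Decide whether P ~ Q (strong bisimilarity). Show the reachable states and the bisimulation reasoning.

P ~ Q

P's transition system — 3 states:
  s0 = b.(0 + 0) + b.0 | 0\{a,b} ⊢ —b→ s1, —b→ s2
  s1 = 0 + 0 ⊢ deadlocked
  s2 = 0 | 0\{a,b} ⊢ deadlocked
Q's transition system — 3 states:
  t0 = b.(0 + 0 + 0) + b.0 | 0\{a,b} ⊢ —b→ t1, —b→ t2
  t1 = 0 + 0 + 0 ⊢ deadlocked
  t2 = 0 | 0\{a,b} ⊢ deadlocked
Bisimilarity quotient blocks:
  B0 = {s0, t0}
  B1 = {s1, s2, t1, t2}
s0 ∈ B0, t0 ∈ B0 → same block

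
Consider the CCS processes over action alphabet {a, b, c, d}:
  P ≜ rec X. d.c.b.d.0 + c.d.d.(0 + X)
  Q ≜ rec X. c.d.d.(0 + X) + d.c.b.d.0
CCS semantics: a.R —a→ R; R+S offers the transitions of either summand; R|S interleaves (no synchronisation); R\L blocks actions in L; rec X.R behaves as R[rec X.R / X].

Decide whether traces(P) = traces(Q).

traces(P) = traces(Q)

P's transition system — 8 states:
  s0 = rec X. d.c.b.d.0 + c.d.d.(0 + X) → —c→ s1, —d→ s2
  s1 = d.d.(0 + (rec X. d.c.b.d.0 + c.d.d.(0 + X))) → —d→ s3
  s2 = c.b.d.0 → —c→ s4
  s3 = d.(0 + (rec X. d.c.b.d.0 + c.d.d.(0 + X))) → —d→ s5
  s4 = b.d.0 → —b→ s6
  s5 = 0 + (rec X. d.c.b.d.0 + c.d.d.(0 + X)) → —c→ s1, —d→ s2
  s6 = d.0 → —d→ s7
  s7 = 0 → ∅
Q's transition system — 8 states:
  t0 = rec X. c.d.d.(0 + X) + d.c.b.d.0 → —c→ t1, —d→ t2
  t1 = d.d.(0 + (rec X. c.d.d.(0 + X) + d.c.b.d.0)) → —d→ t3
  t2 = c.b.d.0 → —c→ t4
  t3 = d.(0 + (rec X. c.d.d.(0 + X) + d.c.b.d.0)) → —d→ t5
  t4 = b.d.0 → —b→ t6
  t5 = 0 + (rec X. c.d.d.(0 + X) + d.c.b.d.0) → —c→ t1, —d→ t2
  t6 = d.0 → —d→ t7
  t7 = 0 → ∅
Partition-refinement fixed point:
  B0 = {s0, s5, t0, t5}
  B1 = {s1, t1}
  B2 = {s3, t3}
  B3 = {s2, t2}
  B4 = {s4, t4}
  B5 = {s6, t6}
  B6 = {s7, t7}
s0 ∈ B0, t0 ∈ B0 → same block
Bisimilar ⇒ trace-equivalent.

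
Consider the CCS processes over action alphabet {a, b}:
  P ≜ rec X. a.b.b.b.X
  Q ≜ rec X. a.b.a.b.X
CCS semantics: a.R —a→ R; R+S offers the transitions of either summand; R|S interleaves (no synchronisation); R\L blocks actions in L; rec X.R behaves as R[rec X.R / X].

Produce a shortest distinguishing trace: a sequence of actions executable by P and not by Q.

P's transition system — 4 states:
  s0 = rec X. a.b.b.b.X → =a=> s1
  s1 = b.b.b.(rec X. a.b.b.b.X) → =b=> s2
  s2 = b.b.(rec X. a.b.b.b.X) → =b=> s3
  s3 = b.(rec X. a.b.b.b.X) → =b=> s0
Q's transition system — 4 states:
  t0 = rec X. a.b.a.b.X → =a=> t1
  t1 = b.a.b.(rec X. a.b.a.b.X) → =b=> t2
  t2 = a.b.(rec X. a.b.a.b.X) → =a=> t3
  t3 = b.(rec X. a.b.a.b.X) → =b=> t0
Run σ = ⟨abb⟩ on P: start {s0}
  after a @ step 1: {s1}
  after b @ step 2: {s2}
  after b @ step 3: {s3}
  ✓ P
Run σ = ⟨abb⟩ on Q: start {t0}
  after a @ step 1: {t1}
  after b @ step 2: {t2}
  after b @ step 3: ∅ (Q stuck)

abb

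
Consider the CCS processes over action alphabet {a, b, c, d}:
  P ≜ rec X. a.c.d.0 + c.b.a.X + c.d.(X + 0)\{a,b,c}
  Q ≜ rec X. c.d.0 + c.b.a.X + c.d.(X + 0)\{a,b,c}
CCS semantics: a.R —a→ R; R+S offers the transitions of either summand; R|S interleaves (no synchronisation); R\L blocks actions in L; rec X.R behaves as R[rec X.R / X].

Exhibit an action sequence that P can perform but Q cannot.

a

Reachable graph of P (8 states):
  p0 = rec X. a.c.d.0 + c.b.a.X + c.d.(X + 0)\{a,b,c} :: -a-> p1, -c-> p2, -c-> p3
  p1 = c.d.0 :: -c-> p4
  p2 = b.a.(rec X. a.c.d.0 + c.b.a.X + c.d.(X + 0)\{a,b,c}) :: -b-> p5
  p3 = d.((rec X. a.c.d.0 + c.b.a.X + c.d.(X + 0)\{a,b,c}) + 0)\{a,b,c} :: -d-> p6
  p4 = d.0 :: -d-> p7
  p5 = a.(rec X. a.c.d.0 + c.b.a.X + c.d.(X + 0)\{a,b,c}) :: -a-> p0
  p6 = ((rec X. a.c.d.0 + c.b.a.X + c.d.(X + 0)\{a,b,c}) + 0)\{a,b,c} :: deadlocked
  p7 = 0 :: deadlocked
Reachable graph of Q (7 states):
  q0 = rec X. c.d.0 + c.b.a.X + c.d.(X + 0)\{a,b,c} :: -c-> q1, -c-> q2, -c-> q3
  q1 = b.a.(rec X. c.d.0 + c.b.a.X + c.d.(X + 0)\{a,b,c}) :: -b-> q4
  q2 = d.((rec X. c.d.0 + c.b.a.X + c.d.(X + 0)\{a,b,c}) + 0)\{a,b,c} :: -d-> q5
  q3 = d.0 :: -d-> q6
  q4 = a.(rec X. c.d.0 + c.b.a.X + c.d.(X + 0)\{a,b,c}) :: -a-> q0
  q5 = ((rec X. c.d.0 + c.b.a.X + c.d.(X + 0)\{a,b,c}) + 0)\{a,b,c} :: deadlocked
  q6 = 0 :: deadlocked
Run σ = ⟨a⟩ on P: start {p0}
  [1] a ⇒ {p1}
  ✓ P
Run σ = ⟨a⟩ on Q: start {q0}
  [1] a ⇒ ∅  — Q cannot continue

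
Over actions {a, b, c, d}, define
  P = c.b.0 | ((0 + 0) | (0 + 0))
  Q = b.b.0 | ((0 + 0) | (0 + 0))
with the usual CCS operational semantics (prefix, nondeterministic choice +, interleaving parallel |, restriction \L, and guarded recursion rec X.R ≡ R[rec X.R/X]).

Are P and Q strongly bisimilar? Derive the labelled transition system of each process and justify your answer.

P ≁ Q

Reachable graph of P (3 states):
  m0 = c.b.0 | ((0 + 0) | (0 + 0)) :: ··c··> m1
  m1 = b.0 | ((0 + 0) | (0 + 0)) :: ··b··> m2
  m2 = 0 | ((0 + 0) | (0 + 0)) :: ∅
Reachable graph of Q (3 states):
  n0 = b.b.0 | ((0 + 0) | (0 + 0)) :: ··b··> n1
  n1 = b.0 | ((0 + 0) | (0 + 0)) :: ··b··> n2
  n2 = 0 | ((0 + 0) | (0 + 0)) :: ∅
Partition-refinement fixed point:
  B0 = {m0}
  B1 = {m1, n1}
  B2 = {m2, n2}
  B3 = {n0}
m0 ∈ B0, n0 ∈ B3 → different blocks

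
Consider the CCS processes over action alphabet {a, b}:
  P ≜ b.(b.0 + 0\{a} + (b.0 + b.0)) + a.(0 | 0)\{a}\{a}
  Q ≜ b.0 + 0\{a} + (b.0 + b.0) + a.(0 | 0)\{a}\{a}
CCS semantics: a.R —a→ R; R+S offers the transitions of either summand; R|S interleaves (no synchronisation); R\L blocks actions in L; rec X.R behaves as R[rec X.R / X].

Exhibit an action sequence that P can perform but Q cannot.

bb

P's transition system — 4 states:
  s0 = b.(b.0 + 0\{a} + (b.0 + b.0)) + a.(0 | 0)\{a}\{a} :: --a--▸ s1, --b--▸ s2
  s1 = (0 | 0)\{a}\{a} :: ·
  s2 = b.0 + 0\{a} + (b.0 + b.0) :: --b--▸ s3
  s3 = 0 :: ·
Q's transition system — 3 states:
  t0 = b.0 + 0\{a} + (b.0 + b.0) + a.(0 | 0)\{a}\{a} :: --a--▸ t1, --b--▸ t2
  t1 = (0 | 0)\{a}\{a} :: ·
  t2 = 0 :: ·
Trace ⟨bb⟩ through P, begin at {s0}:
  [1] b ⇒ {s2}
  [2] b ⇒ {s3}
  — P admits the full trace.
Trace ⟨bb⟩ through Q, begin at {t0}:
  [1] b ⇒ {t2}
  [2] b ⇒ ∅ (Q stuck)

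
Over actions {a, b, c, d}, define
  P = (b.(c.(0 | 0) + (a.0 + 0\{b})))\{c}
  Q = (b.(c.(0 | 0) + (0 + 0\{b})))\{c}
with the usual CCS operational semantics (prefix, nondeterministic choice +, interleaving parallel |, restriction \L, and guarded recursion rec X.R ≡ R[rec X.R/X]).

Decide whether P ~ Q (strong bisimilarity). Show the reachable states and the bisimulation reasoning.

not bisimilar

LTS(P): 3 reachable states
  p0 = (b.(c.(0 | 0) + (a.0 + 0\{b})))\{c} has moves =b=> p1
  p1 = (c.(0 | 0) + (a.0 + 0\{b}))\{c} has moves =a=> p2
  p2 = 0\{c} has moves ∅
LTS(Q): 2 reachable states
  q0 = (b.(c.(0 | 0) + (0 + 0\{b})))\{c} has moves =b=> q1
  q1 = (c.(0 | 0) + (0 + 0\{b}))\{c} has moves ∅
Partition-refinement fixed point:
  B0 = {p0}
  B1 = {p1}
  B2 = {p2, q1}
  B3 = {q0}
p0 ∈ B0, q0 ∈ B3 → different blocks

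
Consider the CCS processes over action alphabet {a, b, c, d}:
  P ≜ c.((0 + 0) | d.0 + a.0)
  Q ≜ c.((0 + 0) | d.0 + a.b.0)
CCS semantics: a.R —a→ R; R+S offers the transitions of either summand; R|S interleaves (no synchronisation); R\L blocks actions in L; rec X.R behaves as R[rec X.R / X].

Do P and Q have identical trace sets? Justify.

traces(P) ≠ traces(Q) — witness ⟨cab⟩

LTS(P): 4 reachable states
  m0 = c.((0 + 0) | d.0 + a.0) → --c--▸ m1
  m1 = (0 + 0) | d.0 + a.0 → --a--▸ m2, --d--▸ m3
  m2 = 0 → (no moves)
  m3 = (0 + 0) | 0 → (no moves)
LTS(Q): 5 reachable states
  n0 = c.((0 + 0) | d.0 + a.b.0) → --c--▸ n1
  n1 = (0 + 0) | d.0 + a.b.0 → --a--▸ n2, --d--▸ n3
  n2 = b.0 → --b--▸ n4
  n3 = (0 + 0) | 0 → (no moves)
  n4 = 0 → (no moves)
Executing cab from Q (initial set {n0}):
  [1] c ⇒ {n1}
  [2] a ⇒ {n2}
  [3] b ⇒ {n4}
  Q completes σ.
Executing cab from P (initial set {m0}):
  [1] c ⇒ {m1}
  [2] a ⇒ {m2}
  [3] b ⇒ ∅ (P stuck)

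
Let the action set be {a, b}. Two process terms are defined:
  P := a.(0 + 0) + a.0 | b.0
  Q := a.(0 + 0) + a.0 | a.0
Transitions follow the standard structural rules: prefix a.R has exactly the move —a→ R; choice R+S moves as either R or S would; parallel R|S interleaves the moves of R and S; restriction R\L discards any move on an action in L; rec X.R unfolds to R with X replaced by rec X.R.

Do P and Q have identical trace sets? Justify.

traces(P) ≠ traces(Q) — witness ⟨b⟩

LTS(P): 5 reachable states
  m0 = a.(0 + 0) + a.0 | b.0 → =a=> m1, =a=> m2, =b=> m3
  m1 = 0 + 0 → ∅
  m2 = 0 | b.0 → =b=> m4
  m3 = a.0 | 0 → =a=> m4
  m4 = 0 | 0 → ∅
LTS(Q): 5 reachable states
  n0 = a.(0 + 0) + a.0 | a.0 → =a=> n1, =a=> n2, =a=> n3
  n1 = 0 + 0 → ∅
  n2 = 0 | a.0 → =a=> n4
  n3 = a.0 | 0 → =a=> n4
  n4 = 0 | 0 → ∅
Run σ = ⟨b⟩ on P: start {m0}
  [1] b ⇒ {m3}
  P completes σ.
Run σ = ⟨b⟩ on Q: start {n0}
  [1] b ⇒ ∅ (Q stuck)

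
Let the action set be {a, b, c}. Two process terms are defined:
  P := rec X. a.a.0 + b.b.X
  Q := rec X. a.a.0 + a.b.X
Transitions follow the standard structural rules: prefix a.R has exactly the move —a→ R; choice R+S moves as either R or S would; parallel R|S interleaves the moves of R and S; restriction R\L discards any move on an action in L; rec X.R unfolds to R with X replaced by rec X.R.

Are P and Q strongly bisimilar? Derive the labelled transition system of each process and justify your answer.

P ≁ Q

LTS(P): 4 reachable states
  u0 = rec X. a.a.0 + b.b.X :: —a→ u1, —b→ u2
  u1 = a.0 :: —a→ u3
  u2 = b.(rec X. a.a.0 + b.b.X) :: —b→ u0
  u3 = 0 :: ∅
LTS(Q): 4 reachable states
  v0 = rec X. a.a.0 + a.b.X :: —a→ v1, —a→ v2
  v1 = a.0 :: —a→ v3
  v2 = b.(rec X. a.a.0 + a.b.X) :: —b→ v0
  v3 = 0 :: ∅
Bisimilarity quotient blocks:
  B0 = {u0}
  B1 = {u2}
  B2 = {u1, v1}
  B3 = {u3, v3}
  B4 = {v0}
  B5 = {v2}
u0 ∈ B0, v0 ∈ B4 → different blocks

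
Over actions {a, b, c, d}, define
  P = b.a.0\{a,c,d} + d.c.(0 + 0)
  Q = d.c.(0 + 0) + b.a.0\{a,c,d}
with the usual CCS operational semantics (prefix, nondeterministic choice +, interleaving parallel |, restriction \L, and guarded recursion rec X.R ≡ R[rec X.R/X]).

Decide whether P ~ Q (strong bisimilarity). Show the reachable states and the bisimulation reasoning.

P ~ Q

P's transition system — 5 states:
  p0 = b.a.0\{a,c,d} + d.c.(0 + 0) | =b=> p1, =d=> p2
  p1 = a.0\{a,c,d} | =a=> p3
  p2 = c.(0 + 0) | =c=> p4
  p3 = 0\{a,c,d} | stopped
  p4 = 0 + 0 | stopped
Q's transition system — 5 states:
  q0 = d.c.(0 + 0) + b.a.0\{a,c,d} | =b=> q1, =d=> q2
  q1 = a.0\{a,c,d} | =a=> q3
  q2 = c.(0 + 0) | =c=> q4
  q3 = 0\{a,c,d} | stopped
  q4 = 0 + 0 | stopped
Bisimilarity quotient blocks:
  B0 = {p0, q0}
  B1 = {p1, q1}
  B2 = {p3, p4, q3, q4}
  B3 = {p2, q2}
p0 ∈ B0, q0 ∈ B0 → same block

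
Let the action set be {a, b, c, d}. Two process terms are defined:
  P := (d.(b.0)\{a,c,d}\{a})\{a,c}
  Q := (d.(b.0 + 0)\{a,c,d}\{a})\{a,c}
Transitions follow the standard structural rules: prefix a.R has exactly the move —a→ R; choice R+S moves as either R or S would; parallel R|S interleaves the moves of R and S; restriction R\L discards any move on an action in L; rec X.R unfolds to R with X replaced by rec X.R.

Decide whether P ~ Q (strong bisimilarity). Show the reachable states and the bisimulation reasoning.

P's transition system — 3 states:
  m0 = (d.(b.0)\{a,c,d}\{a})\{a,c} | ··d··> m1
  m1 = (b.0)\{a,c,d}\{a}\{a,c} | ··b··> m2
  m2 = 0\{a,c,d}\{a}\{a,c} | ·
Q's transition system — 3 states:
  n0 = (d.(b.0 + 0)\{a,c,d}\{a})\{a,c} | ··d··> n1
  n1 = (b.0 + 0)\{a,c,d}\{a}\{a,c} | ··b··> n2
  n2 = 0\{a,c,d}\{a}\{a,c} | ·
Partition-refinement fixed point:
  B0 = {m0, n0}
  B1 = {m1, n1}
  B2 = {m2, n2}
m0 ∈ B0, n0 ∈ B0 → same block

YES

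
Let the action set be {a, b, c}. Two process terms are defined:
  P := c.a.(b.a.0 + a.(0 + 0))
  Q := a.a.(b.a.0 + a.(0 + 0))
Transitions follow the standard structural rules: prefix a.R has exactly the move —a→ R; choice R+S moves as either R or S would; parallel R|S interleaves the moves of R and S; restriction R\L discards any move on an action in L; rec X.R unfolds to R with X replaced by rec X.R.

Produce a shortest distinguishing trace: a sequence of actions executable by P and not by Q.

Reachable graph of P (6 states):
  m0 = c.a.(b.a.0 + a.(0 + 0)) → --c--▸ m1
  m1 = a.(b.a.0 + a.(0 + 0)) → --a--▸ m2
  m2 = b.a.0 + a.(0 + 0) → --a--▸ m3, --b--▸ m4
  m3 = 0 + 0 → stopped
  m4 = a.0 → --a--▸ m5
  m5 = 0 → stopped
Reachable graph of Q (6 states):
  n0 = a.a.(b.a.0 + a.(0 + 0)) → --a--▸ n1
  n1 = a.(b.a.0 + a.(0 + 0)) → --a--▸ n2
  n2 = b.a.0 + a.(0 + 0) → --a--▸ n3, --b--▸ n4
  n3 = 0 + 0 → stopped
  n4 = a.0 → --a--▸ n5
  n5 = 0 → stopped
Trace ⟨c⟩ through P, begin at {m0}:
  after c @ step 1: {m1}
  P completes σ.
Trace ⟨c⟩ through Q, begin at {n0}:
  after c @ step 1: ∅  — Q cannot continue

c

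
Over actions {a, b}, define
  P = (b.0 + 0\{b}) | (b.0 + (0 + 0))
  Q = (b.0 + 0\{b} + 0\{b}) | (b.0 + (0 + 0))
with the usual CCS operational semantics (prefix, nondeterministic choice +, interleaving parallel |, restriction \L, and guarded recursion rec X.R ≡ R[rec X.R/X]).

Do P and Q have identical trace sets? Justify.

P's transition system — 4 states:
  m0 = (b.0 + 0\{b}) | (b.0 + (0 + 0)) → -b-> m1, -b-> m2
  m1 = (b.0 + 0\{b}) | 0 → -b-> m3
  m2 = 0 | (b.0 + (0 + 0)) → -b-> m3
  m3 = 0 | 0 → ∅
Q's transition system — 4 states:
  n0 = (b.0 + 0\{b} + 0\{b}) | (b.0 + (0 + 0)) → -b-> n1, -b-> n2
  n1 = (b.0 + 0\{b} + 0\{b}) | 0 → -b-> n3
  n2 = 0 | (b.0 + (0 + 0)) → -b-> n3
  n3 = 0 | 0 → ∅
Partition-refinement fixed point:
  B0 = {m0, n0}
  B1 = {m1, m2, n1, n2}
  B2 = {m3, n3}
m0 ∈ B0, n0 ∈ B0 → same block
Bisimilar ⇒ trace-equivalent.

traces(P) = traces(Q)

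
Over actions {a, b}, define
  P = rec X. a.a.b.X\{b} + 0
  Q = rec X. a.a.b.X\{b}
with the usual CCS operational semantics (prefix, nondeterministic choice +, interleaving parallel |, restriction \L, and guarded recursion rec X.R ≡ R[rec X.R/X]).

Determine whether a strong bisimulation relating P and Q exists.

Reachable graph of P (6 states):
  u0 = rec X. a.a.b.X\{b} + 0 :: —a→ u1
  u1 = a.b.(rec X. a.a.b.X\{b} + 0)\{b} :: —a→ u2
  u2 = b.(rec X. a.a.b.X\{b} + 0)\{b} :: —b→ u3
  u3 = (rec X. a.a.b.X\{b} + 0)\{b} :: —a→ u4
  u4 = (a.b.(rec X. a.a.b.X\{b} + 0)\{b})\{b} :: —a→ u5
  u5 = (b.(rec X. a.a.b.X\{b} + 0)\{b})\{b} :: (no moves)
Reachable graph of Q (6 states):
  v0 = rec X. a.a.b.X\{b} :: —a→ v1
  v1 = a.b.(rec X. a.a.b.X\{b})\{b} :: —a→ v2
  v2 = b.(rec X. a.a.b.X\{b})\{b} :: —b→ v3
  v3 = (rec X. a.a.b.X\{b})\{b} :: —a→ v4
  v4 = (a.b.(rec X. a.a.b.X\{b})\{b})\{b} :: —a→ v5
  v5 = (b.(rec X. a.a.b.X\{b})\{b})\{b} :: (no moves)
Coarsest stable partition (strong bisimilarity classes):
  B0 = {u0, v0}
  B1 = {u1, v1}
  B2 = {u2, v2}
  B3 = {u3, v3}
  B4 = {u4, v4}
  B5 = {u5, v5}
u0 ∈ B0, v0 ∈ B0 → same block

YES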